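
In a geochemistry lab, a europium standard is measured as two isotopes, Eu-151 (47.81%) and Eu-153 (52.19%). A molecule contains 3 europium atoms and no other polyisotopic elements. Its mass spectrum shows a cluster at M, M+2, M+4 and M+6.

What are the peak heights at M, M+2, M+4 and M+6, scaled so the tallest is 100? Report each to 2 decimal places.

27.97 : 91.61 : 100.00 : 36.39

The 3 Eu atoms are independent, so intensities follow the terms of (0.4781 + 0.5219)^3.
P(M) = 0.4781^3 = 0.109284
P(M+2) = 3 × 0.4781^2 × 0.5219^1 = 0.357887
P(M+4) = 3 × 0.4781^1 × 0.5219^2 = 0.390674
P(M+6) = 0.5219^3 = 0.142155
The M+4 peak is largest (0.390674); scaling to 100 gives 27.97 : 91.61 : 100.00 : 36.39.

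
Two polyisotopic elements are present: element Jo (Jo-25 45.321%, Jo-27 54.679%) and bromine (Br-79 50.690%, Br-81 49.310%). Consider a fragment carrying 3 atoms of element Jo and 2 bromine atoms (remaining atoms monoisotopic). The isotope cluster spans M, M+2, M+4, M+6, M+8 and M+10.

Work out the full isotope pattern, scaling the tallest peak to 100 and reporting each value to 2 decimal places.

Element Jo pattern (n=3): 0.09308902 : 0.33693086 : 0.40650123 : 0.16347889
Bromine pattern (n=2): 0.25694761 : 0.49990478 : 0.24314761
Convolve the two distributions (both contribute in 2-u steps):
  M: 0.09308902×0.25694761 = 0.023919
  M+2: 0.09308902×0.49990478 + 0.33693086×0.25694761 = 0.133109
  M+4: 0.09308902×0.24314761 + 0.33693086×0.49990478 + 0.40650123×0.25694761 = 0.295517
  M+6: 0.33693086×0.24314761 + 0.40650123×0.49990478 + 0.16347889×0.25694761 = 0.327141
  M+8: 0.40650123×0.24314761 + 0.16347889×0.49990478 = 0.180564
  M+10: 0.16347889×0.24314761 = 0.039750
Scale to base peak (0.327141) = 100: 7.31 : 40.69 : 90.33 : 100.00 : 55.19 : 12.15

7.31 : 40.69 : 90.33 : 100.00 : 55.19 : 12.15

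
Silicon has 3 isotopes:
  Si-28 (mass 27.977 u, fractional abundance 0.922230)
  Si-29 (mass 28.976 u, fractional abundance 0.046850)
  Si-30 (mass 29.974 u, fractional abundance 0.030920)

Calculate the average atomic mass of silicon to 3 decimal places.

Weight each isotope mass by its fractional abundance: 0.922230 × 27.977 + 0.046850 × 28.976 + 0.030920 × 29.974
= 25.8012 + 1.3575 + 0.9268 = 28.0855 u

28.086 u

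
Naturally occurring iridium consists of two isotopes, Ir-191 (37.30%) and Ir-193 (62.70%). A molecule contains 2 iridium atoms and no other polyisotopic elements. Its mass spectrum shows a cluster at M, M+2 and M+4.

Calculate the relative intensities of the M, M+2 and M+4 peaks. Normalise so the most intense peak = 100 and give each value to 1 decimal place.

Expanding (0.3730 + 0.6270)^2:
P(M) = 0.3730^2 = 0.139129
P(M+2) = 2 × 0.3730^1 × 0.6270^1 = 0.467742
P(M+4) = 0.6270^2 = 0.393129
The M+2 peak is largest (0.467742); scaling to 100 gives 29.7 : 100.0 : 84.0.

29.7 : 100.0 : 84.0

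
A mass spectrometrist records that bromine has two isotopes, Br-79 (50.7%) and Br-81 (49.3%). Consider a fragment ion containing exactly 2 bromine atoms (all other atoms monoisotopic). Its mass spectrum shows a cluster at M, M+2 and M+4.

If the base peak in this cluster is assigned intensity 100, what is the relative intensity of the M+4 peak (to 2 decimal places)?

Term probabilities: M 0.2570, M+2 0.4999, M+4 0.2430. Base peak = M+2.
P(M+2) = C(2,1) × 0.507^1 × 0.493^1 = 2 × 0.5070 × 0.4930 = 0.499902 (base)
P(M+4) = C(2,2) × 0.507^0 × 0.493^2 = 1 × 1.0000 × 0.243049 = 0.243049
Relative intensity = 0.243049 / 0.499902 × 100 = 48.62

48.62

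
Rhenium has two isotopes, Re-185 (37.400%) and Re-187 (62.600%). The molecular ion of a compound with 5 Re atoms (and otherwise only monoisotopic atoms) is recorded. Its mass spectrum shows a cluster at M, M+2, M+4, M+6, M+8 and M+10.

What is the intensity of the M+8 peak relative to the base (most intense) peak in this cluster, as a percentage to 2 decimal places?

Term probabilities: M 0.0073, M+2 0.0612, M+4 0.2050, M+6 0.3431, M+8 0.2872, M+10 0.0961. Base peak = M+6.
P(M+6) = C(5,3) × 0.37400^2 × 0.62600^3 = 10 × 0.139876 × 0.24531438 = 0.343136 (base)
P(M+8) = C(5,4) × 0.37400^1 × 0.62600^4 = 5 × 0.3740 × 0.1535668 = 0.287170
Relative intensity = 0.287170 / 0.343136 × 100 = 83.69

83.69%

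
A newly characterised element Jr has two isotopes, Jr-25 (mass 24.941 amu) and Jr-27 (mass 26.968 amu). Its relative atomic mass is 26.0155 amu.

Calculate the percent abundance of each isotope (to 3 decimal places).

Let x be the fractional abundance of Jr-25; then Jr-27 has abundance 1 − x.
24.941·x + 26.968·(1 − x) = 26.0155
(24.941 − 26.968)·x = 26.0155 − 26.968
x = -0.9525 / -2.027 = 0.46991 → 46.991% Jr-25, 53.009% Jr-27.

Jr-25: 46.991%, Jr-27: 53.009%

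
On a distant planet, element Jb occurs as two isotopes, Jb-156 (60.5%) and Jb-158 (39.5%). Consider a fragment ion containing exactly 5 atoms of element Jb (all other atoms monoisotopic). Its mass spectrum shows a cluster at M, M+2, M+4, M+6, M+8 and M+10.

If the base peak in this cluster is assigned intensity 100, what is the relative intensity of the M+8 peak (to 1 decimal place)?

(0.605 + 0.395)^5 gives M 0.0811, M+2 0.2646, M+4 0.3455, M+6 0.2256, M+8 0.0736, M+10 0.0096; the largest is M+4.
P(M+4) = C(5,2) × 0.605^3 × 0.395^2 = 10 × 0.22144512 × 0.156025 = 0.345510 (base)
P(M+8) = C(5,4) × 0.605^1 × 0.395^4 = 5 × 0.6050 × 0.0243438 = 0.073640
Relative intensity = 0.073640 / 0.345510 × 100 = 21.3

21.3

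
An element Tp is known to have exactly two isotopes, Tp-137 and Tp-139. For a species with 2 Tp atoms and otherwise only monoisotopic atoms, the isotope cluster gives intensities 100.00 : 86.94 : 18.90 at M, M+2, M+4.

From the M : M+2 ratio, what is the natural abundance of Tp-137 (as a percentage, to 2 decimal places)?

Let p = fractional abundance of Tp-137. I(M+2)/I(M) = [C(2,1)·p^1·(1−p)] / p^2 = 2·(1−p)/p = 86.94/100.00 = 0.8694
(1−p)/p = 0.8694/2 = 0.4347  ⇒  p = 1/(1 + 0.4347) = 0.6970
Tp-137: 69.70%, Tp-139: 30.30%.

69.70%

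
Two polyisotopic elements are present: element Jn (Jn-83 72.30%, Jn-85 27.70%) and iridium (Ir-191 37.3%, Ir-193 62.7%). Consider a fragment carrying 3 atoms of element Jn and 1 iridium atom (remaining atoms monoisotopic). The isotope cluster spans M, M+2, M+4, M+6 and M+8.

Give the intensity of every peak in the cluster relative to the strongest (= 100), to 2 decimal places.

Element Jn pattern (n=3): 0.37793307 : 0.4343878 : 0.1664252 : 0.02125393
Iridium pattern (n=1): 0.3730 : 0.6270
Convolve the two distributions (both contribute in 2-u steps):
  M: 0.37793307×0.3730 = 0.140969
  M+2: 0.37793307×0.6270 + 0.4343878×0.3730 = 0.398991
  M+4: 0.4343878×0.6270 + 0.1664252×0.3730 = 0.334438
  M+6: 0.1664252×0.6270 + 0.02125393×0.3730 = 0.112276
  M+8: 0.02125393×0.6270 = 0.013326
Scale to base peak (0.398991) = 100: 35.33 : 100.00 : 83.82 : 28.14 : 3.34

35.33 : 100.00 : 83.82 : 28.14 : 3.34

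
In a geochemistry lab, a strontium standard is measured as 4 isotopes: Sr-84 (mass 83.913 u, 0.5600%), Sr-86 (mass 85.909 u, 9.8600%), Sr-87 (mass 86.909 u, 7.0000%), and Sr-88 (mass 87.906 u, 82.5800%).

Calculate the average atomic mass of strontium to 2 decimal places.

87.62 u

The abundance-weighted mean is 0.005600 × 83.913 + 0.098600 × 85.909 + 0.070000 × 86.909 + 0.825800 × 87.906
= 0.4699 + 8.4706 + 6.0836 + 72.5928 = 87.6169 u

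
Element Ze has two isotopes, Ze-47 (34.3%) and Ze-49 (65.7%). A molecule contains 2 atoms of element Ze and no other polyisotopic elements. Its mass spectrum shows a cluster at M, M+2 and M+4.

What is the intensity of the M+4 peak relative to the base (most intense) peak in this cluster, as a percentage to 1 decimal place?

95.8%

Term probabilities: M 0.1176, M+2 0.4507, M+4 0.4316. Base peak = M+2.
P(M+2) = C(2,1) × 0.343^1 × 0.657^1 = 2 × 0.3430 × 0.6570 = 0.450702 (base)
P(M+4) = C(2,2) × 0.343^0 × 0.657^2 = 1 × 1.0000 × 0.431649 = 0.431649
Relative intensity = 0.431649 / 0.450702 × 100 = 95.8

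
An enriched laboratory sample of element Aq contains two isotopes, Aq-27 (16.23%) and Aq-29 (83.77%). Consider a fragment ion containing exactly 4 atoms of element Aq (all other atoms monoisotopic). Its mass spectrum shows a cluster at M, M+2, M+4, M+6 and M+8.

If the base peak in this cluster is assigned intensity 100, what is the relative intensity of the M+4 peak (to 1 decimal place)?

22.5

Term probabilities: M 0.0007, M+2 0.0143, M+4 0.1109, M+6 0.3816, M+8 0.4924. Base peak = M+8.
P(M+8) = C(4,4) × 0.1623^0 × 0.8377^4 = 1 × 1.0000 × 0.49244084 = 0.492441 (base)
P(M+4) = C(4,2) × 0.1623^2 × 0.8377^2 = 6 × 0.02634129 × 0.70174129 = 0.110909
Relative intensity = 0.110909 / 0.492441 × 100 = 22.5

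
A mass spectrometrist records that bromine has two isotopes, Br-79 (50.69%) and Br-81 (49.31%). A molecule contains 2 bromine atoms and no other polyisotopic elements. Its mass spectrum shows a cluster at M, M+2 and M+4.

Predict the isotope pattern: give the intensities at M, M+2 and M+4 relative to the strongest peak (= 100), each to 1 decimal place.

Each Br atom is independently Br-79 (p = 0.5069) or Br-81 (q = 0.4931); the cluster is the binomial expansion (p + q)^2.
P(M) = 0.5069^2 = 0.256948
P(M+2) = 2 × 0.5069^1 × 0.4931^1 = 0.499905
P(M+4) = 0.4931^2 = 0.243148
The M+2 peak is largest (0.499905); scaling to 100 gives 51.4 : 100.0 : 48.6.

51.4 : 100.0 : 48.6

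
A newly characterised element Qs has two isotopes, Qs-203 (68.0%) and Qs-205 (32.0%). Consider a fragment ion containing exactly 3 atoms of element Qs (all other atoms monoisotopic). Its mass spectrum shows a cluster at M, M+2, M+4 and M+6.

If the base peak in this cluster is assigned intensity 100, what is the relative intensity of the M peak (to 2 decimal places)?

70.83

Binomial terms of (0.680 + 0.320)^3: M 0.3144, M+2 0.4439, M+4 0.2089, M+6 0.0328 → M+2 is the base peak.
P(M+2) = C(3,1) × 0.680^2 × 0.320^1 = 3 × 0.4624 × 0.3200 = 0.443904 (base)
P(M) = C(3,0) × 0.680^3 × 0.320^0 = 1 × 0.314432 × 1.0000 = 0.314432
Relative intensity = 0.314432 / 0.443904 × 100 = 70.83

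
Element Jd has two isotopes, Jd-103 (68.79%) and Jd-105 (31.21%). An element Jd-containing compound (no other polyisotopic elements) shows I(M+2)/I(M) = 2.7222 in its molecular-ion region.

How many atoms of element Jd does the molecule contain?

6

The M+2/M ratio from n Jd atoms is n · q/p = n · 0.3121/0.6879.
n = 2.7222 × 0.6879/0.3121 = 6.00 ≈ 6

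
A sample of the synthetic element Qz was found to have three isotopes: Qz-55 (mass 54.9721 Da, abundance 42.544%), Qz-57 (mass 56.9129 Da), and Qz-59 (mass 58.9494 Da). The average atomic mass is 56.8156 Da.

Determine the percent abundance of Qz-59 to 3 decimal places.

35.767%

The remaining 57.456% is split between Qz-57 (fraction x) and Qz-59 (fraction 0.57456 − x).
Substituting: 56.9129x + 58.9494(0.57456 − x) = 33.428269776
(56.9129 − 58.9494)x = -0.441697488  ⇒  x = 0.21689, y = 0.35767
Qz-57: 21.689%, Qz-59: 35.767%.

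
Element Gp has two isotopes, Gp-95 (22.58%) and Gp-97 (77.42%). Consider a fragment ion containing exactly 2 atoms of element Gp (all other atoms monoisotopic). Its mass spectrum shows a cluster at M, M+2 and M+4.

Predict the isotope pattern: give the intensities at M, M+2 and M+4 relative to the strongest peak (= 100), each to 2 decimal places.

8.51 : 58.33 : 100.00

Expanding (0.2258 + 0.7742)^2:
P(M) = 0.2258^2 = 0.050986
P(M+2) = 2 × 0.2258^1 × 0.7742^1 = 0.349629
P(M+4) = 0.7742^2 = 0.599386
The M+4 peak is largest (0.599386); scaling to 100 gives 8.51 : 58.33 : 100.00.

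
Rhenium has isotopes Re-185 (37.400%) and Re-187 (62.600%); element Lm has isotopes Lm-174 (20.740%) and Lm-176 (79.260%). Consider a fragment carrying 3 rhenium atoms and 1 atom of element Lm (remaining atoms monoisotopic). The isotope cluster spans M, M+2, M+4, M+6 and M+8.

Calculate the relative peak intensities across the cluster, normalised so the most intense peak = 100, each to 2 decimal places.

2.72 : 24.02 : 74.97 : 100.00 : 48.69

Rhenium pattern (n=3): 0.05231362 : 0.26268713 : 0.43968487 : 0.24531438
Element Lm pattern (n=1): 0.2074 : 0.7926
Convolve the two distributions (both contribute in 2-u steps):
  M: 0.05231362×0.2074 = 0.010850
  M+2: 0.05231362×0.7926 + 0.26268713×0.2074 = 0.095945
  M+4: 0.26268713×0.7926 + 0.43968487×0.2074 = 0.299396
  M+6: 0.43968487×0.7926 + 0.24531438×0.2074 = 0.399372
  M+8: 0.24531438×0.7926 = 0.194436
Scale to base peak (0.399372) = 100: 2.72 : 24.02 : 74.97 : 100.00 : 48.69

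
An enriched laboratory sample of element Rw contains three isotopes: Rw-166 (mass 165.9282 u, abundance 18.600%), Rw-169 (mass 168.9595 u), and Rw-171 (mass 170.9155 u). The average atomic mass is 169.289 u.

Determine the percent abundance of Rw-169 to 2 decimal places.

Let x and y be the fractions of Rw-169 and Rw-171. Then x + y = 1 − 0.18600 = 0.81400 and 168.9595x + 170.9155y = 169.289 − 0.18600×165.9282 = 138.4263548.
Substituting: 168.9595x + 170.9155(0.81400 − x) = 138.4263548
(168.9595 − 170.9155)x = -0.6988622  ⇒  x = 0.35729, y = 0.45671
Rw-169: 35.73%, Rw-171: 45.67%.

35.73%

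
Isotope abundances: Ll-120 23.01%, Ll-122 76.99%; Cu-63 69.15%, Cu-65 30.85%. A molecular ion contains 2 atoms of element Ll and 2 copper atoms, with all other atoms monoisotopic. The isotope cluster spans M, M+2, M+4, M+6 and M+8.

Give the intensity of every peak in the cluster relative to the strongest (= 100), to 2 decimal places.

5.76 : 43.67 : 100.00 : 65.19 : 12.83

Element Ll pattern (n=2): 0.05294601 : 0.35430798 : 0.59274601
Copper pattern (n=2): 0.47817225 : 0.4266555 : 0.09517225
Convolve the two distributions (both contribute in 2-u steps):
  M: 0.05294601×0.47817225 = 0.025317
  M+2: 0.05294601×0.4266555 + 0.35430798×0.47817225 = 0.192010
  M+4: 0.05294601×0.09517225 + 0.35430798×0.4266555 + 0.59274601×0.47817225 = 0.439641
  M+6: 0.35430798×0.09517225 + 0.59274601×0.4266555 = 0.286619
  M+8: 0.59274601×0.09517225 = 0.056413
Scale to base peak (0.439641) = 100: 5.76 : 43.67 : 100.00 : 65.19 : 12.83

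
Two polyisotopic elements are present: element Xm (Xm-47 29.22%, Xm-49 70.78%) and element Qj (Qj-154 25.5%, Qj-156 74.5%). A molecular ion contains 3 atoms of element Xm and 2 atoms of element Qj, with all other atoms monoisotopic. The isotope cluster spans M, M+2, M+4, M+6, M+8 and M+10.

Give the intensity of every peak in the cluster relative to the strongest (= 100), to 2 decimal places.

0.43 : 5.62 : 29.40 : 76.77 : 100.00 : 52.00

Element Xm pattern (n=3): 0.02494828 : 0.18129768 : 0.4391598 : 0.35459424
Element Qj pattern (n=2): 0.065025 : 0.37995 : 0.555025
Convolve the two distributions (both contribute in 2-u steps):
  M: 0.02494828×0.065025 = 0.001622
  M+2: 0.02494828×0.37995 + 0.18129768×0.065025 = 0.021268
  M+4: 0.02494828×0.555025 + 0.18129768×0.37995 + 0.4391598×0.065025 = 0.111287
  M+6: 0.18129768×0.555025 + 0.4391598×0.37995 + 0.35459424×0.065025 = 0.290541
  M+8: 0.4391598×0.555025 + 0.35459424×0.37995 = 0.378473
  M+10: 0.35459424×0.555025 = 0.196809
Scale to base peak (0.378473) = 100: 0.43 : 5.62 : 29.40 : 76.77 : 100.00 : 52.00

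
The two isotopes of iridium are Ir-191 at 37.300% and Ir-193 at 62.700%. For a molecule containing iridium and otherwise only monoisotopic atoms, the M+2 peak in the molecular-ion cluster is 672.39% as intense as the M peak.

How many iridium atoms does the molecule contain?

4

For n independent Ir atoms, I(M+2)/I(M) = n · (abundance Ir-193) / (abundance Ir-191) = n · 0.62700/0.37300.
n = 6.7239 × 0.37300/0.62700 = 4.00 ≈ 4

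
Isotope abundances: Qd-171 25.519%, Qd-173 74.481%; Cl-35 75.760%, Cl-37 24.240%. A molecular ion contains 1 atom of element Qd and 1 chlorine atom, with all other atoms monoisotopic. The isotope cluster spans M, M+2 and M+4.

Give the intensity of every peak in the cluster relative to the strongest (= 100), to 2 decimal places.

30.88 : 100.00 : 28.83

Element Qd pattern (n=1): 0.25519 : 0.74481
Chlorine pattern (n=1): 0.7576 : 0.2424
Convolve the two distributions (both contribute in 2-u steps):
  M: 0.25519×0.7576 = 0.193332
  M+2: 0.25519×0.2424 + 0.74481×0.7576 = 0.626126
  M+4: 0.74481×0.2424 = 0.180542
Scale to base peak (0.626126) = 100: 30.88 : 100.00 : 28.83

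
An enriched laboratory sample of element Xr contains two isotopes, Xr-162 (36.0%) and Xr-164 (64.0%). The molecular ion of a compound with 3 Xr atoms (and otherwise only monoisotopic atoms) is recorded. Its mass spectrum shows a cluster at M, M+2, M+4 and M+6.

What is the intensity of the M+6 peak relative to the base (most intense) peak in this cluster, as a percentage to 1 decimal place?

Binomial terms of (0.360 + 0.640)^3: M 0.0467, M+2 0.2488, M+4 0.4424, M+6 0.2621 → M+4 is the base peak.
P(M+4) = C(3,2) × 0.360^1 × 0.640^2 = 3 × 0.3600 × 0.4096 = 0.442368 (base)
P(M+6) = C(3,3) × 0.360^0 × 0.640^3 = 1 × 1.0000 × 0.262144 = 0.262144
Relative intensity = 0.262144 / 0.442368 × 100 = 59.3

59.3%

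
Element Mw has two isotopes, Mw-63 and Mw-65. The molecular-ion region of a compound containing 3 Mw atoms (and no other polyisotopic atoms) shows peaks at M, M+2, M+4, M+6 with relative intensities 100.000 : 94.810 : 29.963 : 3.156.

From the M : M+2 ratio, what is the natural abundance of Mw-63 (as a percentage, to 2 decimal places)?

75.99%

If p is the fraction of Mw that is Mw-63, then I(M+2)/I(M) = [C(3,1)·p^2·(1−p)] / p^3 = 3·(1−p)/p = 94.810/100.000 = 0.9481
(1−p)/p = 0.9481/3 = 0.3160  ⇒  p = 1/(1 + 0.3160) = 0.7599
Mw-63: 75.99%, Mw-65: 24.01%.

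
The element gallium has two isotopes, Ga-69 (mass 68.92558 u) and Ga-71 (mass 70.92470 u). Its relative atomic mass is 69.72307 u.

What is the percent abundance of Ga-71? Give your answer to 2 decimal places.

With x = fraction of Ga-69 (so Ga-71 is 1 − x):
68.92558·x + 70.92470·(1 − x) = 69.72307
(68.92558 − 70.92470)·x = 69.72307 − 70.92470
x = -1.20163 / -1.99912 = 0.60108 → 60.11% Ga-69, 39.89% Ga-71.

39.89%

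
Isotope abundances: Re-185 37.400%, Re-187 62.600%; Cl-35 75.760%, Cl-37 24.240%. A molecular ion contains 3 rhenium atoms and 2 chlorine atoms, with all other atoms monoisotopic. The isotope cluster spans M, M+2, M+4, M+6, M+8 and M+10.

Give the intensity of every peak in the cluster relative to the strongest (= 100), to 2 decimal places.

Rhenium pattern (n=3): 0.05231362 : 0.26268713 : 0.43968487 : 0.24531438
Chlorine pattern (n=2): 0.57395776 : 0.36728448 : 0.05875776
Convolve the two distributions (both contribute in 2-u steps):
  M: 0.05231362×0.57395776 = 0.030026
  M+2: 0.05231362×0.36728448 + 0.26268713×0.57395776 = 0.169985
  M+4: 0.05231362×0.05875776 + 0.26268713×0.36728448 + 0.43968487×0.57395776 = 0.351915
  M+6: 0.26268713×0.05875776 + 0.43968487×0.36728448 + 0.24531438×0.57395776 = 0.317724
  M+8: 0.43968487×0.05875776 + 0.24531438×0.36728448 = 0.115935
  M+10: 0.24531438×0.05875776 = 0.014414
Scale to base peak (0.351915) = 100: 8.53 : 48.30 : 100.00 : 90.28 : 32.94 : 4.10

8.53 : 48.30 : 100.00 : 90.28 : 32.94 : 4.10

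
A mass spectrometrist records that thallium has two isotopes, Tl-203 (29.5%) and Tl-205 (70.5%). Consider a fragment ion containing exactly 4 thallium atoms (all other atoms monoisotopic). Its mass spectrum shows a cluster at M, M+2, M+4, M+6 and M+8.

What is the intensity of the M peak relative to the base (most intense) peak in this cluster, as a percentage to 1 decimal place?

(0.295 + 0.705)^4 gives M 0.0076, M+2 0.0724, M+4 0.2595, M+6 0.4135, M+8 0.2470; the largest is M+6.
P(M+6) = C(4,3) × 0.295^1 × 0.705^3 = 4 × 0.2950 × 0.35040263 = 0.413475 (base)
P(M) = C(4,0) × 0.295^4 × 0.705^0 = 1 × 0.00757335 × 1.0000 = 0.007573
Relative intensity = 0.007573 / 0.413475 × 100 = 1.8

1.8%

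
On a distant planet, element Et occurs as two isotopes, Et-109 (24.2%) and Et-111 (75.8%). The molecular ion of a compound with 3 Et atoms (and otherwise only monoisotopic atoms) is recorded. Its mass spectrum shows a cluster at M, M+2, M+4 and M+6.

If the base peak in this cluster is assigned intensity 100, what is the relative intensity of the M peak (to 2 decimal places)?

Binomial terms of (0.242 + 0.758)^3: M 0.0142, M+2 0.1332, M+4 0.4171, M+6 0.4355 → M+6 is the base peak.
P(M+6) = C(3,3) × 0.242^0 × 0.758^3 = 1 × 1.0000 × 0.43551951 = 0.435520 (base)
P(M) = C(3,0) × 0.242^3 × 0.758^0 = 1 × 0.01417249 × 1.0000 = 0.014172
Relative intensity = 0.014172 / 0.435520 × 100 = 3.25

3.25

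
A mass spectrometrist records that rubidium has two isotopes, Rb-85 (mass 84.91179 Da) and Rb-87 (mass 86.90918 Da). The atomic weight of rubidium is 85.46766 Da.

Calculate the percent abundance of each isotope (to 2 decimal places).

Rb-85: 72.17%, Rb-87: 27.83%

Let x be the fractional abundance of Rb-85; then Rb-87 has abundance 1 − x.
84.91179·x + 86.90918·(1 − x) = 85.46766
(84.91179 − 86.90918)·x = 85.46766 − 86.90918
x = -1.44152 / -1.99739 = 0.72170 → 72.17% Rb-85, 27.83% Rb-87.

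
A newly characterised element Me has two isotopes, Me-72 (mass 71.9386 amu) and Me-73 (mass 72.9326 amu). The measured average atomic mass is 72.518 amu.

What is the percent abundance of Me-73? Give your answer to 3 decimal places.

Writing the weighted mean with unknown fraction x of Me-72:
71.9386·x + 72.9326·(1 − x) = 72.518
(71.9386 − 72.9326)·x = 72.518 − 72.9326
x = -0.4146 / -0.9940 = 0.41710 → 41.710% Me-72, 58.290% Me-73.

58.290%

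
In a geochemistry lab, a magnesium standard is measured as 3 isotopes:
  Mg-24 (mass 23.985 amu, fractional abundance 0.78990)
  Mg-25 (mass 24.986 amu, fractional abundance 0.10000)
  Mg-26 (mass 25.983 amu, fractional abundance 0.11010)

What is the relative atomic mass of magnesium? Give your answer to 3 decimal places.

The abundance-weighted mean is 0.78990 × 23.985 + 0.10000 × 24.986 + 0.11010 × 25.983
= 18.9458 + 2.4986 + 2.8607 = 24.3051 amu

24.305 amu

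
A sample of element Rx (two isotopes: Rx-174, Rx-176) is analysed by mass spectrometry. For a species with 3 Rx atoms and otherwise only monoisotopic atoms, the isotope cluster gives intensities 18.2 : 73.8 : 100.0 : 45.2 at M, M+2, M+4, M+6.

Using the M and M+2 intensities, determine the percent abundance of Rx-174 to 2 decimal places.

42.52%

Let p = fractional abundance of Rx-174. I(M+2)/I(M) = [C(3,1)·p^2·(1−p)] / p^3 = 3·(1−p)/p = 73.8/18.2 = 4.0549
(1−p)/p = 4.0549/3 = 1.3516  ⇒  p = 1/(1 + 1.3516) = 0.4252
Rx-174: 42.52%, Rx-176: 57.48%.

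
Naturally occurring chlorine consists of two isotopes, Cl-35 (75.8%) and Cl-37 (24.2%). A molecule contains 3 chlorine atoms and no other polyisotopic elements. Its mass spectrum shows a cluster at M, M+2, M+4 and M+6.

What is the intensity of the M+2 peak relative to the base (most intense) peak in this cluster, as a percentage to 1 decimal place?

Term probabilities: M 0.4355, M+2 0.4171, M+4 0.1332, M+6 0.0142. Base peak = M.
P(M) = C(3,0) × 0.758^3 × 0.242^0 = 1 × 0.43551951 × 1.0000 = 0.435520 (base)
P(M+2) = C(3,1) × 0.758^2 × 0.242^1 = 3 × 0.574564 × 0.2420 = 0.417133
Relative intensity = 0.417133 / 0.435520 × 100 = 95.8

95.8%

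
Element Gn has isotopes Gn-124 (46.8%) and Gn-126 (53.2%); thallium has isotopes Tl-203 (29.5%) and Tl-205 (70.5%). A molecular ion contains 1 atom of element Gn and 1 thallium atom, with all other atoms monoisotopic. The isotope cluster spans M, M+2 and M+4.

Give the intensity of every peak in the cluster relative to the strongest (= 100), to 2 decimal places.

28.36 : 100.00 : 77.03

Element Gn pattern (n=1): 0.4680 : 0.5320
Thallium pattern (n=1): 0.2950 : 0.7050
Convolve the two distributions (both contribute in 2-u steps):
  M: 0.4680×0.2950 = 0.138060
  M+2: 0.4680×0.7050 + 0.5320×0.2950 = 0.486880
  M+4: 0.5320×0.7050 = 0.375060
Scale to base peak (0.486880) = 100: 28.36 : 100.00 : 77.03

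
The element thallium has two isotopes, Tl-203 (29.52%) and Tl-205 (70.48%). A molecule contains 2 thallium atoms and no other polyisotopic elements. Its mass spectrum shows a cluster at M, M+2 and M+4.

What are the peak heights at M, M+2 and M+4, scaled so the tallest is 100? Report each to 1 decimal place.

17.5 : 83.8 : 100.0

Expanding (0.2952 + 0.7048)^2:
P(M) = 0.2952^2 = 0.087143
P(M+2) = 2 × 0.2952^1 × 0.7048^1 = 0.416114
P(M+4) = 0.7048^2 = 0.496743
The M+4 peak is largest (0.496743); scaling to 100 gives 17.5 : 83.8 : 100.0.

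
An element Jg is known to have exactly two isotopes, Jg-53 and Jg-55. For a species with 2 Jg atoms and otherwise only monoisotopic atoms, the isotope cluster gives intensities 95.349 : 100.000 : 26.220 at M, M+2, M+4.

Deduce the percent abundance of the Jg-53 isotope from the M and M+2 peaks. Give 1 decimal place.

If p is the fraction of Jg that is Jg-53, then I(M+2)/I(M) = [C(2,1)·p^1·(1−p)] / p^2 = 2·(1−p)/p = 100.000/95.349 = 1.0488
(1−p)/p = 1.0488/2 = 0.5244  ⇒  p = 1/(1 + 0.5244) = 0.6560
Jg-53: 65.6%, Jg-55: 34.4%.

65.6%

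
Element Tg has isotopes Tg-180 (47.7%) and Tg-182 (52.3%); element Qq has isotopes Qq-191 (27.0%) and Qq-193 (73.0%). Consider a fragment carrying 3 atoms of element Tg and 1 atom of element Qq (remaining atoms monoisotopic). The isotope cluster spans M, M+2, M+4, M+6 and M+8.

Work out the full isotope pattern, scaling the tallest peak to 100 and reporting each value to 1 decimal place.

Element Tg pattern (n=3): 0.10853133 : 0.356993 : 0.39142 : 0.14305567
Element Qq pattern (n=1): 0.2700 : 0.7300
Convolve the two distributions (both contribute in 2-u steps):
  M: 0.10853133×0.2700 = 0.029303
  M+2: 0.10853133×0.7300 + 0.356993×0.2700 = 0.175616
  M+4: 0.356993×0.7300 + 0.39142×0.2700 = 0.366288
  M+6: 0.39142×0.7300 + 0.14305567×0.2700 = 0.324362
  M+8: 0.14305567×0.7300 = 0.104431
Scale to base peak (0.366288) = 100: 8.0 : 47.9 : 100.0 : 88.6 : 28.5

8.0 : 47.9 : 100.0 : 88.6 : 28.5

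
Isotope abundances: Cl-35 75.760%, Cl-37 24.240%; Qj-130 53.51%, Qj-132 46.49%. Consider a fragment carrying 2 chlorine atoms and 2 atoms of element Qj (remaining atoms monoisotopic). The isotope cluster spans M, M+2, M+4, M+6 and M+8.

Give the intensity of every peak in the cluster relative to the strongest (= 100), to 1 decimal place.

42.1 : 100.0 : 82.8 : 27.8 : 3.3

Chlorine pattern (n=2): 0.57395776 : 0.36728448 : 0.05875776
Element Qj pattern (n=2): 0.28633201 : 0.49753598 : 0.21613201
Convolve the two distributions (both contribute in 2-u steps):
  M: 0.57395776×0.28633201 = 0.164342
  M+2: 0.57395776×0.49753598 + 0.36728448×0.28633201 = 0.390730
  M+4: 0.57395776×0.21613201 + 0.36728448×0.49753598 + 0.05875776×0.28633201 = 0.323612
  M+6: 0.36728448×0.21613201 + 0.05875776×0.49753598 = 0.108616
  M+8: 0.05875776×0.21613201 = 0.012699
Scale to base peak (0.390730) = 100: 42.1 : 100.0 : 82.8 : 27.8 : 3.3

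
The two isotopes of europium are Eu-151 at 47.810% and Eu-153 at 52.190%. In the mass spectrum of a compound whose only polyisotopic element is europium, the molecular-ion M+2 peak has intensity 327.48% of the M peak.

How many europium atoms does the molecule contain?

For n independent Eu atoms, I(M+2)/I(M) = n · (abundance Eu-153) / (abundance Eu-151) = n · 0.52190/0.47810.
n = 3.2748 × 0.47810/0.52190 = 3.00 ≈ 3

3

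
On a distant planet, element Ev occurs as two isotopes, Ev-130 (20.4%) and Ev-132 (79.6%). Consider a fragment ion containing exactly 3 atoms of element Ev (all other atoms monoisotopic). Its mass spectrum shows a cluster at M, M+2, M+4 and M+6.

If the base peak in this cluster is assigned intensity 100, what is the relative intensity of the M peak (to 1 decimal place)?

1.7

(0.204 + 0.796)^3 gives M 0.0085, M+2 0.0994, M+4 0.3878, M+6 0.5044; the largest is M+6.
P(M+6) = C(3,3) × 0.204^0 × 0.796^3 = 1 × 1.0000 × 0.50435834 = 0.504358 (base)
P(M) = C(3,0) × 0.204^3 × 0.796^0 = 1 × 0.00848966 × 1.0000 = 0.008490
Relative intensity = 0.008490 / 0.504358 × 100 = 1.7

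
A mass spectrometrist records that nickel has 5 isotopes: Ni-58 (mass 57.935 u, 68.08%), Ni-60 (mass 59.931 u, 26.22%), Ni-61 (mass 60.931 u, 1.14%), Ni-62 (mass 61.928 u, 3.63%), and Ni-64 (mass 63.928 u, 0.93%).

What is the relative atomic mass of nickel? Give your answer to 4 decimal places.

The abundance-weighted mean is 0.6808 × 57.935 + 0.2622 × 59.931 + 0.0114 × 60.931 + 0.0363 × 61.928 + 0.0093 × 63.928
= 39.44215 + 15.71391 + 0.69461 + 2.24799 + 0.59453 = 58.69319 u

58.6932 u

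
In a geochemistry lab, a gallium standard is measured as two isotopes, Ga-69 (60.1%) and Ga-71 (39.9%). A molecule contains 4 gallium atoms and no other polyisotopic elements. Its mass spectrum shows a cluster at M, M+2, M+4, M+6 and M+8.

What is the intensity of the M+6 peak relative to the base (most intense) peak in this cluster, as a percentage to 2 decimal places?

44.08%

Term probabilities: M 0.1305, M+2 0.3465, M+4 0.3450, M+6 0.1527, M+8 0.0253. Base peak = M+2.
P(M+2) = C(4,1) × 0.601^3 × 0.399^1 = 4 × 0.2170818 × 0.3990 = 0.346463 (base)
P(M+6) = C(4,3) × 0.601^1 × 0.399^3 = 4 × 0.6010 × 0.0635212 = 0.152705
Relative intensity = 0.152705 / 0.346463 × 100 = 44.08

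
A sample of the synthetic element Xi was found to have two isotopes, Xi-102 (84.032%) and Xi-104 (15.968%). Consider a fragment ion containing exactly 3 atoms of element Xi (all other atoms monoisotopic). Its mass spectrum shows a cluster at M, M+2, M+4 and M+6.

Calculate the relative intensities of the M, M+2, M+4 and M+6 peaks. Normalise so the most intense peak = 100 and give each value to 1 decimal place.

100.0 : 57.0 : 10.8 : 0.7

Expanding (0.84032 + 0.15968)^3:
P(M) = 0.84032^3 = 0.593382
P(M+2) = 3 × 0.84032^2 × 0.15968^1 = 0.338268
P(M+4) = 3 × 0.84032^1 × 0.15968^2 = 0.064279
P(M+6) = 0.15968^3 = 0.004071
The M peak is largest (0.593382); scaling to 100 gives 100.0 : 57.0 : 10.8 : 0.7.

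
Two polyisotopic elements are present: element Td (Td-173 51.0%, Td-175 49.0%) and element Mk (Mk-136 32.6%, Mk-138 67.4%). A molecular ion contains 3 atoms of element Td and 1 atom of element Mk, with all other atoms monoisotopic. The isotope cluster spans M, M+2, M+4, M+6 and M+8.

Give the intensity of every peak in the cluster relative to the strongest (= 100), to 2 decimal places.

11.46 : 56.71 : 100.00 : 75.76 : 21.01

Element Td pattern (n=3): 0.132651 : 0.382347 : 0.367353 : 0.117649
Element Mk pattern (n=1): 0.3260 : 0.6740
Convolve the two distributions (both contribute in 2-u steps):
  M: 0.132651×0.3260 = 0.043244
  M+2: 0.132651×0.6740 + 0.382347×0.3260 = 0.214052
  M+4: 0.382347×0.6740 + 0.367353×0.3260 = 0.377459
  M+6: 0.367353×0.6740 + 0.117649×0.3260 = 0.285949
  M+8: 0.117649×0.6740 = 0.079295
Scale to base peak (0.377459) = 100: 11.46 : 56.71 : 100.00 : 75.76 : 21.01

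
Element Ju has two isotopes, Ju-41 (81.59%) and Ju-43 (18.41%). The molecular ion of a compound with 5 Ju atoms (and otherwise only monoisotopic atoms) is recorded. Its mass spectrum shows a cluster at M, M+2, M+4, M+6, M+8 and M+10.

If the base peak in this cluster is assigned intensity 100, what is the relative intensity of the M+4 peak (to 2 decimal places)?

Binomial terms of (0.8159 + 0.1841)^5: M 0.3616, M+2 0.4079, M+4 0.1841, M+6 0.0415, M+8 0.0047, M+10 0.0002 → M+2 is the base peak.
P(M+2) = C(5,1) × 0.8159^4 × 0.1841^1 = 5 × 0.44314692 × 0.1841 = 0.407917 (base)
P(M+4) = C(5,2) × 0.8159^3 × 0.1841^2 = 10 × 0.54313876 × 0.03389281 = 0.184085
Relative intensity = 0.184085 / 0.407917 × 100 = 45.13

45.13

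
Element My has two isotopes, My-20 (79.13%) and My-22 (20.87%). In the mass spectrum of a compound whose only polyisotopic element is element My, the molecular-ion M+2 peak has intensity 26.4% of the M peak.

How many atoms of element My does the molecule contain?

1

For n independent My atoms, I(M+2)/I(M) = n · (abundance My-22) / (abundance My-20) = n · 0.2087/0.7913.
n = 0.264 × 0.7913/0.2087 = 1.00 ≈ 1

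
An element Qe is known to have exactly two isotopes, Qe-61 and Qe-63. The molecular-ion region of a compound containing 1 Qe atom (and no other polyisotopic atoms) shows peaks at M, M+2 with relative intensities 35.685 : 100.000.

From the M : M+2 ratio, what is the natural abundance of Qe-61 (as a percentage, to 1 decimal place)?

Let p = fractional abundance of Qe-61. I(M+2)/I(M) = [C(1,1)·p^0·(1−p)] / p^1 = 1·(1−p)/p = 100.000/35.685 = 2.8023
(1−p)/p = 2.8023/1 = 2.8023  ⇒  p = 1/(1 + 2.8023) = 0.2630
Qe-61: 26.3%, Qe-63: 73.7%.

26.3%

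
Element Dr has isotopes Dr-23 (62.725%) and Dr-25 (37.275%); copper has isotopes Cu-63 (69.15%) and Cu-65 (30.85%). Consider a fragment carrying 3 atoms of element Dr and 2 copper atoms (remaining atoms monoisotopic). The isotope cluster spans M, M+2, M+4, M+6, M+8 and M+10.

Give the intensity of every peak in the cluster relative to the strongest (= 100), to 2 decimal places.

Element Dr pattern (n=3): 0.24678685 : 0.43996715 : 0.26145517 : 0.05179084
Copper pattern (n=2): 0.47817225 : 0.4266555 : 0.09517225
Convolve the two distributions (both contribute in 2-u steps):
  M: 0.24678685×0.47817225 = 0.118007
  M+2: 0.24678685×0.4266555 + 0.43996715×0.47817225 = 0.315673
  M+4: 0.24678685×0.09517225 + 0.43996715×0.4266555 + 0.26145517×0.47817225 = 0.336222
  M+6: 0.43996715×0.09517225 + 0.26145517×0.4266555 + 0.05179084×0.47817225 = 0.178189
  M+8: 0.26145517×0.09517225 + 0.05179084×0.4266555 = 0.046980
  M+10: 0.05179084×0.09517225 = 0.004929
Scale to base peak (0.336222) = 100: 35.10 : 93.89 : 100.00 : 53.00 : 13.97 : 1.47

35.10 : 93.89 : 100.00 : 53.00 : 13.97 : 1.47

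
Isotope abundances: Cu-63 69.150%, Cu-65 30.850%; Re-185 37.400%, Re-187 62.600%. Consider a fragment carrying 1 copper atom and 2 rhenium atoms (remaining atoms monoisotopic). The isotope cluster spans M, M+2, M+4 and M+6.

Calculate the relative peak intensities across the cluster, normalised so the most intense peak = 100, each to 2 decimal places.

Copper pattern (n=1): 0.6915 : 0.3085
Rhenium pattern (n=2): 0.139876 : 0.468248 : 0.391876
Convolve the two distributions (both contribute in 2-u steps):
  M: 0.6915×0.139876 = 0.096724
  M+2: 0.6915×0.468248 + 0.3085×0.139876 = 0.366945
  M+4: 0.6915×0.391876 + 0.3085×0.468248 = 0.415437
  M+6: 0.3085×0.391876 = 0.120894
Scale to base peak (0.415437) = 100: 23.28 : 88.33 : 100.00 : 29.10

23.28 : 88.33 : 100.00 : 29.10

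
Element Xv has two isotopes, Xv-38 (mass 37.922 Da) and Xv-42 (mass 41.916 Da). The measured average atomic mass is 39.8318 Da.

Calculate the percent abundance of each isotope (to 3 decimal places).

With x = fraction of Xv-38 (so Xv-42 is 1 − x):
37.922·x + 41.916·(1 − x) = 39.8318
(37.922 − 41.916)·x = 39.8318 − 41.916
x = -2.0842 / -3.994 = 0.52183 → 52.183% Xv-38, 47.817% Xv-42.

Xv-38: 52.183%, Xv-42: 47.817%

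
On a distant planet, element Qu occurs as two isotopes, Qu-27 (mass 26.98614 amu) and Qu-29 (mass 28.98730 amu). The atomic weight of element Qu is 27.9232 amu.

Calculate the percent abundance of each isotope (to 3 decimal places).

Writing the weighted mean with unknown fraction x of Qu-27:
26.98614·x + 28.98730·(1 − x) = 27.9232
(26.98614 − 28.98730)·x = 27.9232 − 28.98730
x = -1.06410 / -2.00116 = 0.53174 → 53.174% Qu-27, 46.826% Qu-29.

Qu-27: 53.174%, Qu-29: 46.826%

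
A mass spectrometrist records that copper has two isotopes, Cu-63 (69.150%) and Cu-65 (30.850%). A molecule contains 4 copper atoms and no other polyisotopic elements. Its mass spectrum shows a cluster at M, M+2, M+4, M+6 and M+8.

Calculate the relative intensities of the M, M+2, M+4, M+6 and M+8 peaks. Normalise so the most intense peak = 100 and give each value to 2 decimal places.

56.04 : 100.00 : 66.92 : 19.90 : 2.22

Expanding (0.69150 + 0.30850)^4:
P(M) = 0.69150^4 = 0.228649
P(M+2) = 4 × 0.69150^3 × 0.30850^1 = 0.408030
P(M+4) = 6 × 0.69150^2 × 0.30850^2 = 0.273052
P(M+6) = 4 × 0.69150^1 × 0.30850^3 = 0.081212
P(M+8) = 0.30850^4 = 0.009058
The M+2 peak is largest (0.408030); scaling to 100 gives 56.04 : 100.00 : 66.92 : 19.90 : 2.22.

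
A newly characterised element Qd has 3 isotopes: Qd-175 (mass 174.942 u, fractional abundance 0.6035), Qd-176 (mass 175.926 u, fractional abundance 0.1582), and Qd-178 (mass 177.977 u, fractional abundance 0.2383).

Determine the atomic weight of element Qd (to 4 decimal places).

Ar = Σ fᵢ·mᵢ = 0.6035 × 174.942 + 0.1582 × 175.926 + 0.2383 × 177.977
= 105.57750 + 27.83149 + 42.41192 = 175.82091 u

175.8209 u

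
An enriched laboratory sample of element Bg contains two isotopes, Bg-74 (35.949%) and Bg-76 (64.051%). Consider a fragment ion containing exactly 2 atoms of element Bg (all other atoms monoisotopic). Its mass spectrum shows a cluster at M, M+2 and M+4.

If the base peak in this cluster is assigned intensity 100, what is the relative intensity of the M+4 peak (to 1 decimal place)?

89.1

(0.35949 + 0.64051)^2 gives M 0.1292, M+2 0.4605, M+4 0.4103; the largest is M+2.
P(M+2) = C(2,1) × 0.35949^1 × 0.64051^1 = 2 × 0.35949 × 0.64051 = 0.460514 (base)
P(M+4) = C(2,2) × 0.35949^0 × 0.64051^2 = 1 × 1.0000 × 0.41025306 = 0.410253
Relative intensity = 0.410253 / 0.460514 × 100 = 89.1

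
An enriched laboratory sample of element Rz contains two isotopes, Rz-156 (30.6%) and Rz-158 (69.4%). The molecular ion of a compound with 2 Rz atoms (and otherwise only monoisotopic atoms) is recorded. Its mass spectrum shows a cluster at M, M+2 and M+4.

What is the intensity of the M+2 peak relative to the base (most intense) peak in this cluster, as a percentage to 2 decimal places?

88.18%

Term probabilities: M 0.0936, M+2 0.4247, M+4 0.4816. Base peak = M+4.
P(M+4) = C(2,2) × 0.306^0 × 0.694^2 = 1 × 1.0000 × 0.481636 = 0.481636 (base)
P(M+2) = C(2,1) × 0.306^1 × 0.694^1 = 2 × 0.3060 × 0.6940 = 0.424728
Relative intensity = 0.424728 / 0.481636 × 100 = 88.18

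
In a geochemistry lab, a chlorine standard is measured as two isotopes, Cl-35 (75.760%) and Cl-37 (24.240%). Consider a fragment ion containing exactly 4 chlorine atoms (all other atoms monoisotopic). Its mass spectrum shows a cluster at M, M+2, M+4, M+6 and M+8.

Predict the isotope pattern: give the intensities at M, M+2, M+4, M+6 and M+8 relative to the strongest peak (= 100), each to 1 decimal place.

78.1 : 100.0 : 48.0 : 10.2 : 0.8

Each Cl atom is independently Cl-35 (p = 0.75760) or Cl-37 (q = 0.24240); the cluster is the binomial expansion (p + q)^4.
P(M) = 0.75760^4 = 0.329428
P(M+2) = 4 × 0.75760^3 × 0.24240^1 = 0.421612
P(M+4) = 6 × 0.75760^2 × 0.24240^2 = 0.202347
P(M+6) = 4 × 0.75760^1 × 0.24240^3 = 0.043162
P(M+8) = 0.24240^4 = 0.003452
The M+2 peak is largest (0.421612); scaling to 100 gives 78.1 : 100.0 : 48.0 : 10.2 : 0.8.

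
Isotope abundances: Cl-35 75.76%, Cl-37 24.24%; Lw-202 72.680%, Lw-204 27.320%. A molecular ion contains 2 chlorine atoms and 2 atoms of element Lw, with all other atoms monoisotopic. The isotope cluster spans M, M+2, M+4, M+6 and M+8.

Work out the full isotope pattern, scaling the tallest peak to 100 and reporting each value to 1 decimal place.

Chlorine pattern (n=2): 0.57395776 : 0.36728448 : 0.05875776
Element Lw pattern (n=2): 0.52823824 : 0.39712352 : 0.07463824
Convolve the two distributions (both contribute in 2-u steps):
  M: 0.57395776×0.52823824 = 0.303186
  M+2: 0.57395776×0.39712352 + 0.36728448×0.52823824 = 0.421946
  M+4: 0.57395776×0.07463824 + 0.36728448×0.39712352 + 0.05875776×0.52823824 = 0.219735
  M+6: 0.36728448×0.07463824 + 0.05875776×0.39712352 = 0.050748
  M+8: 0.05875776×0.07463824 = 0.004386
Scale to base peak (0.421946) = 100: 71.9 : 100.0 : 52.1 : 12.0 : 1.0

71.9 : 100.0 : 52.1 : 12.0 : 1.0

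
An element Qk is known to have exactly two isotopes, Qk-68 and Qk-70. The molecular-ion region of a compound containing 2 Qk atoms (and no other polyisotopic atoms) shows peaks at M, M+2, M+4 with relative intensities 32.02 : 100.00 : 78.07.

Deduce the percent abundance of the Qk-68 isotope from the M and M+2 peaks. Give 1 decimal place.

39.0%

If p is the fraction of Qk that is Qk-68, then I(M+2)/I(M) = [C(2,1)·p^1·(1−p)] / p^2 = 2·(1−p)/p = 100.00/32.02 = 3.1230
(1−p)/p = 3.1230/2 = 1.5615  ⇒  p = 1/(1 + 1.5615) = 0.3904
Qk-68: 39.0%, Qk-70: 61.0%.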